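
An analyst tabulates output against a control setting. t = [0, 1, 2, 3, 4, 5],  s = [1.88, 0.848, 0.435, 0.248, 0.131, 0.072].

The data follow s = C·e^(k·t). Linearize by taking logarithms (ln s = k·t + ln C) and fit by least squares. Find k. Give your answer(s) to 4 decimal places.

k = -0.6422

Taking logs, ln s = k·t + ln C, so regress ln s on t.
XᵀX = [[55.0000, 15.0000]; [15.0000, 6]], rhs = [-27.2984, -6.4240]ᵀ  (here Σt = 15.0000, Σ(t)² = 55.0000, Σln s = -6.4240, Σt·ln s = -27.2984).
Slope k = (n·Σt·ln s − Σt·Σln s)/(n·Σ(t)² − (Σt)²) = (6·-27.2984 − 15.0000·-6.4240)/105.0000 = -0.64219; ln C = (Σln s − k·Σt)/n = 0.53482.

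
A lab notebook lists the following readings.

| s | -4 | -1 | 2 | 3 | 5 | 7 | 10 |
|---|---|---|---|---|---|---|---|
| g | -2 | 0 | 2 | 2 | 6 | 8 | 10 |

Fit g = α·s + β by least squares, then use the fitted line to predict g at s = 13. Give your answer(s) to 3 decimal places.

ĝ = 12.653

Forming MᵀM = [[204, 22]; [22, 7]] and Mᵀg = [204, 26]ᵀ gives MᵀM·[α, β]ᵀ = Mᵀg.
det = 204·7 − 22² = 944.
α = (204·7 − 22·26)/944 = 107/118; β = (204·26 − 22·204)/944 = 51/59.
At s = 13: ĝ = (107/118)·(13) + (51/59)·(1) = 1493/118.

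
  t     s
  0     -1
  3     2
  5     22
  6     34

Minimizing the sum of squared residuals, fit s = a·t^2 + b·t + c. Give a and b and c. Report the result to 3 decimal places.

Forming MᵀM = [[2002, 368, 70]; [368, 70, 14]; [70, 14, 4]] and Mᵀs = [1792, 320, 57]ᵀ gives MᵀM·[a, b, c]ᵀ = Mᵀs.
Inverting the 3×3 Gram matrix, [a, b, c]ᵀ = [69/44, -455/132, -149/132]ᵀ.

a = 1.568, b = -3.447, c = -1.129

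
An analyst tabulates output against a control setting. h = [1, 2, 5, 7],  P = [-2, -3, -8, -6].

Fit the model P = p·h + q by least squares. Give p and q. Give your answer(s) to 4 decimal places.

p = -0.8242, q = -1.6593

Normal-equation sums: Σh·h = 79, Σh = 15, Σ1 = 4.
Right-hand side: Σh·P = -90, ΣP = -19.
Normal equations: [[79, 15]; [15, 4]]·[p, q]ᵀ = [-90, -19]ᵀ.
Eliminating q: 4·(row 1) − 15·(row 2) gives 91·p = 4·(-90) − 15·(-19) = -75, so p = -75/91.
Then q = ((-19) − 15·(-75/91))/4 = -151/91.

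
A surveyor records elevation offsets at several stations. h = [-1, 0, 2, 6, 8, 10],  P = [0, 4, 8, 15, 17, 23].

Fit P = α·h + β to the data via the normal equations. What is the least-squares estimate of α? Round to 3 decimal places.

α = 1.912

From the data, Σh·h = 205, Σh = 25, Σ1 = 6.
Right-hand side: Σh·P = 472, ΣP = 67.
Normal equations: [[205, 25]; [25, 6]]·[α, β]ᵀ = [472, 67]ᵀ.
det = 205·6 − 25² = 605.
α = (472·6 − 25·67)/605 = 1157/605; β = (205·67 − 25·472)/605 = 387/121.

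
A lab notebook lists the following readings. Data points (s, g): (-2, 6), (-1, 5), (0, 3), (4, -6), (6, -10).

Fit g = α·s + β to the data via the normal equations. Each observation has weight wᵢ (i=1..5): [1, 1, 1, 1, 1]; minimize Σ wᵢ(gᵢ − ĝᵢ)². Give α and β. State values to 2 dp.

The normal system XᵀWX·[α, β]ᵀ = XᵀWg is [[57, 7]; [7, 5]]·[α, β]ᵀ = [-101, -2]ᵀ.
det = 57·5 − 7² = 236.
α = ((-101)·5 − 7·(-2))/236 = -491/236; β = (57·(-2) − 7·(-101))/236 = 593/236.

α = -2.08, β = 2.51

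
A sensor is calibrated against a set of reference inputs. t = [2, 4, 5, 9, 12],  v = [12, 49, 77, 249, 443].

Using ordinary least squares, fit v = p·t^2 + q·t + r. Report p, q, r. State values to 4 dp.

p = 3.0723, q = 0.0780, r = -0.4013

Sums needed: Σt^2·t^2 = 28194, Σt^2·t = 2654, Σt^2 = 270, Σt·t = 270, Σt = 32, Σ1 = 5.
For Xᵀv: Σt^2·v = 86718, Σt·v = 8162, Σv = 830.
Row-reducing yields p = 28953/9424, q = 735/9424, r = -61/152.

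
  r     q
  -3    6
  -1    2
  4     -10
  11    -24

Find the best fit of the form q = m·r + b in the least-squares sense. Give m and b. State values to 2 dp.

m = -2.16, b = -0.55

Compute the Gram sums: Σr·r = 147, Σr = 11, Σ1 = 4.
Moment sums: Σr·q = -324, Σq = -26.
Normal equations: [[147, 11]; [11, 4]]·[m, b]ᵀ = [-324, -26]ᵀ.
det = 147·4 − 11² = 467.
m = ((-324)·4 − 11·(-26))/467 = -1010/467; b = (147·(-26) − 11·(-324))/467 = -258/467.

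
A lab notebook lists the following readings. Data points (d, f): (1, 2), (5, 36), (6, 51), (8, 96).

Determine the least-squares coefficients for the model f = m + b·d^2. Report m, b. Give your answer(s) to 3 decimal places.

From the data, Σ1 = 4, Σd^2 = 126, Σd^2·d^2 = 6018.
Moment sums: Σf = 185, Σd^2·f = 8882.
Eliminating b: 6018·(row 1) − 126·(row 2) gives 8196·m = 6018·185 − 126·8882 = -5802, so m = -967/1366.
Then b = (8882 − 126·(-967/1366))/6018 = 6109/4098.

m = -0.708, b = 1.491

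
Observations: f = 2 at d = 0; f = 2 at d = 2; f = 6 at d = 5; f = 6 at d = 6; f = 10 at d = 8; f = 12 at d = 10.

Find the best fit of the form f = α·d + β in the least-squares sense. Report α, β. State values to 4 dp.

α = 1.0702, β = 0.8039

MᵀM·[α, β]ᵀ = Mᵀf reads: 229·α + 31·β = 270;  31·α + 6·β = 38.
Eliminating β: 6·(row 1) − 31·(row 2) gives 413·α = 6·270 − 31·38 = 442, so α = 442/413.
Then β = (38 − 31·(442/413))/6 = 332/413.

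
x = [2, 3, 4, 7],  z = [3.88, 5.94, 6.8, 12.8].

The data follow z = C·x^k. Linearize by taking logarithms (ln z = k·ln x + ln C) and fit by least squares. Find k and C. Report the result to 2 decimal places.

With ln zᵢ as the transformed response and ln xᵢ as the regressor:
Sums: Σln x = 5.1240, Σ(ln x)² = 7.3958, Σln z = 7.6039, Σln x·ln z = 10.5156.
Normal system: [[7.3958, 5.1240]; [5.1240, 4]]·[k, ln C]ᵀ = [10.5156, 7.6039]ᵀ.
Solving (det = 3.3281): k = 0.93154, ln C = 0.70768, so C = exp(0.70768) = 2.02928.

k = 0.93, C = 2.03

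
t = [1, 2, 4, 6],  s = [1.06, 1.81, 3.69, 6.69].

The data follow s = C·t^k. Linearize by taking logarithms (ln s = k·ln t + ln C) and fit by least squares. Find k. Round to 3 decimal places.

Taking logs, ln s = k·ln t + ln C, so regress ln s on ln t.
Σln t = 3.8712, Σ(ln t)² = 5.6127, Σln s = 3.8578, Σln t·ln s = 5.6267.
Normal system: [[5.6127, 3.8712]; [3.8712, 4]]·[k, ln C]ᵀ = [5.6267, 3.8578]ᵀ.
Solving (det = 7.4645): k = 1.01444, ln C = -0.01732.

k = 1.014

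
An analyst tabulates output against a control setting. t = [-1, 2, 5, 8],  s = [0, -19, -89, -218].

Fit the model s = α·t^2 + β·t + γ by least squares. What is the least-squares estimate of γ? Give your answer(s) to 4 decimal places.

γ = -0.0889

Entries of MᵀM: Σt^2·t^2 = 4738, Σt^2·t = 644, Σt^2 = 94, Σt·t = 94, Σt = 14, Σ1 = 4.
Moment sums: Σt^2·s = -16253, Σt·s = -2227, Σs = -326.
So MᵀM·[α, β, γ]ᵀ = Mᵀs: [[4738, 644, 94]; [644, 94, 14]; [94, 14, 4]]·[α, β, γ]ᵀ = [-16253, -2227, -326]ᵀ.
Solving the 3×3 system (Gaussian elimination) gives α = -55/18, β = -247/90, γ = -4/45.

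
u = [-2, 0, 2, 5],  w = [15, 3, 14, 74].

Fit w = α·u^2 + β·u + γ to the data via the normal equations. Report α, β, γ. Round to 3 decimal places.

α = 2.890, β = -0.245, γ = 2.962

The normal equations are: 657·α + 125·β + 33·γ = 1966;  125·α + 33·β + 5·γ = 368;  33·α + 5·β + 4·γ = 106.
(Σu^2·u^2 = 657, Σu^2·u = 125, Σu^2 = 33, Σu·u = 33, Σu = 5, Σ1 = 4, Σu^2·w = 1966, Σu·w = 368, Σw = 106.)
Solving the 3×3 system (Gaussian elimination) gives α = 18949/6556, β = -1609/6556, γ = 4854/1639.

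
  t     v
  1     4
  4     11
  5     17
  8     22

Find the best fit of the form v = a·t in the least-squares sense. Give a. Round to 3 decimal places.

Sums needed: Σt·t = 106.
And Σt·v = 309.
AᵀA·[a]ᵀ = Aᵀv becomes [[106]]·[a]ᵀ = [309]ᵀ.
Hence a = 309 / 106 ≈ 2.91509.

a = 2.915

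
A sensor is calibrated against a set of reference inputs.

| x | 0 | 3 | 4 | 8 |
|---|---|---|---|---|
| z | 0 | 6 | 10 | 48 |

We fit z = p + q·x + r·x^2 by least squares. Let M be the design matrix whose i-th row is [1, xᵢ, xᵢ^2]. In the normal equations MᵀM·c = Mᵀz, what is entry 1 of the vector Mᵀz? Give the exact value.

Entry 1 ↔ basis 1, so (Mᵀz)_{1} = Σᵢ zᵢ = (1)·(0) + (1)·(6) + (1)·(10) + (1)·(48) = 64.

64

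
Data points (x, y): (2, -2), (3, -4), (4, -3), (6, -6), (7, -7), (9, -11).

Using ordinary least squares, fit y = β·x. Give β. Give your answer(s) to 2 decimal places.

Setting ∂/∂β … = 0 gives: 195·β = -212.
(Σx·x = 195, Σx·y = -212.)
Hence β = -212 / 195 ≈ -1.08718.

β = -1.09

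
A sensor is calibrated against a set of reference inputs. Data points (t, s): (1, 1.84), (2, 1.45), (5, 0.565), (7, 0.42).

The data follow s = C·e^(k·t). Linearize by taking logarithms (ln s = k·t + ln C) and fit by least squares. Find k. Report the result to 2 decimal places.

With ln sᵢ as the transformed response and tᵢ as the regressor:
Sums: Σt = 15.0000, Σ(t)² = 79.0000, Σln s = -0.4571, Σt·ln s = -7.5743.
Normal system: [[79.0000, 15.0000]; [15.0000, 4]]·[k, ln C]ᵀ = [-7.5743, -0.4571]ᵀ.
Slope k = (n·Σt·ln s − Σt·Σln s)/(n·Σ(t)² − (Σt)²) = (4·-7.5743 − 15.0000·-0.4571)/91.0000 = -0.25759; ln C = (Σln s − k·Σt)/n = 0.85168.

k = -0.26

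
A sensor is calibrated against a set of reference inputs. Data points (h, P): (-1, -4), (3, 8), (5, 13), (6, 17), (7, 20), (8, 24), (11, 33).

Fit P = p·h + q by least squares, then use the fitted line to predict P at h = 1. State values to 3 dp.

Setting ∂/∂p … = 0 gives: 305·p + 39·q = 890;  39·p + 7·q = 111.
Determinant 305·7 − 39² = 614.
p = (890·7 − 39·111)/614 = 1901/614; q = (305·111 − 39·890)/614 = -855/614.
At h = 1: P̂ = (1901/614)·(1) + (-855/614)·(1) = 523/307.

P̂ = 1.704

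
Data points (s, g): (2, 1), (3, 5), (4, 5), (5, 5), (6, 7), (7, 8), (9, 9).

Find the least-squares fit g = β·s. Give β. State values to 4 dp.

β = 1.0955

AᵀA·[β]ᵀ = Aᵀg reads: 220·β = 241.
(Σs·s = 220, Σs·g = 241.)
β = 241/220 = 1.09545.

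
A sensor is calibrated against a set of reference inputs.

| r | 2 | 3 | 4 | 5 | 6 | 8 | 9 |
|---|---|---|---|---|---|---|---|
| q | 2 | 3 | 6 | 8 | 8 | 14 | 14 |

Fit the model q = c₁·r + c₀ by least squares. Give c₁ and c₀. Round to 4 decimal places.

Compute the Gram sums: Σr·r = 235, Σr = 37, Σ1 = 7.
And Σr·q = 363, Σq = 55.
So XᵀX·[c₁, c₀]ᵀ = Xᵀq: [[235, 37]; [37, 7]]·[c₁, c₀]ᵀ = [363, 55]ᵀ.
Determinant 235·7 − 37² = 276.
c₁ = (363·7 − 37·55)/276 = 11/6; c₀ = (235·55 − 37·363)/276 = -11/6.

c₁ = 1.8333, c₀ = -1.8333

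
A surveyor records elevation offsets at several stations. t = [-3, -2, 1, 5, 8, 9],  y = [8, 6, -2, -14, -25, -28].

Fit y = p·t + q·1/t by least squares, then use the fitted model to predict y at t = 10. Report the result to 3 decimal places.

With design matrix M, MᵀM = [[184, 6]; [6, 185209/129600]] and Mᵀy = [-560, -6013/360]ᵀ.
Eliminating q: (185209/129600)·(row 1) − 6·(row 2) gives (3676607/16200)·p = (185209/129600)·(-560) − 6·(-6013/360) = -283528/405, so p = -11341120/3676607.
Then q = ((-6013/360) − 6·(-11341120/3676607))/(185209/129600) = 4644360/3676607.
At t = 10: ŷ = (-11341120/3676607)·(10) + (4644360/3676607)·(1/10) = -112946764/3676607.

ŷ = -30.720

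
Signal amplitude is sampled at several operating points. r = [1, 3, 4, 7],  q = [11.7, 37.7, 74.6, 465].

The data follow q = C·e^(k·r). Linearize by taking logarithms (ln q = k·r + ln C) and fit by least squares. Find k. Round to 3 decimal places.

With ln qᵢ as the transformed response and rᵢ as the regressor:
AᵀA = [[75.0000, 15.0000]; [15.0000, 4]], rhs = [73.5914, 16.5434]ᵀ  (here Σr = 15.0000, Σ(r)² = 75.0000, Σln q = 16.5434, Σr·ln q = 73.5914).
Solving (det = 75.0000): k = 0.61619, ln C = 1.82515.

k = 0.616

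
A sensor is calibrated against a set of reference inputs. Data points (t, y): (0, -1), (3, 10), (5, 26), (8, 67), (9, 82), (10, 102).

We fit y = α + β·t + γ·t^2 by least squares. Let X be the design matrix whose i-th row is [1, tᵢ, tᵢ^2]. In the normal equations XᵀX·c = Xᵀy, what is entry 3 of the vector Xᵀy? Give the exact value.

Entry 3 ↔ basis t^2, so (Xᵀy)_{3} = Σᵢ (t^2)·yᵢ = (0)·(-1) + (9)·(10) + (25)·(26) + (64)·(67) + (81)·(82) + (100)·(102) = 21870.

21870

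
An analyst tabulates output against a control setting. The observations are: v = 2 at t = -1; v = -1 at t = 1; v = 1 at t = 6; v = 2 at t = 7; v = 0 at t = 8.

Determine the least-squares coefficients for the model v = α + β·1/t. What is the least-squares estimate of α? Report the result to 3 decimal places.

α = 0.924

The normal equations are: 5·α + (73/168)·β = 4;  (73/168)·α + (58249/28224)·β = -107/42.
Eliminating β: (58249/28224)·(row 1) − (73/168)·(row 2) gives (71479/7056)·α = (58249/28224)·4 − (73/168)·(-107/42) = 1835/196, so α = 66060/71479.
Then β = ((-107/42) − (73/168)·(66060/71479))/(58249/28224) = -102144/71479.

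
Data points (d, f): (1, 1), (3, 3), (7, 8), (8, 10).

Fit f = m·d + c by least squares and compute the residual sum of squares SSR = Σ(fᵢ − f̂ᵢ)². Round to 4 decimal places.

SSR = 0.4122

Entries of XᵀX: Σd·d = 123, Σd = 19, Σ1 = 4.
For Xᵀf: Σd·f = 146, Σf = 22.
Determinant 123·4 − 19² = 131.
m = (146·4 − 19·22)/131 = 166/131; c = (123·22 − 19·146)/131 = -68/131.
Residuals: 33/131, -37/131, -46/131, 50/131; SSR = 54/131.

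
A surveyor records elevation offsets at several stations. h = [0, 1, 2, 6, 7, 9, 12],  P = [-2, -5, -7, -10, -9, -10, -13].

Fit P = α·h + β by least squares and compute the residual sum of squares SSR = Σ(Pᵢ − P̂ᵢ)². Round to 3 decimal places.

SSR = 9.129

From the data, Σh·h = 315, Σh = 37, Σ1 = 7.
Moment sums: Σh·P = -388, ΣP = -56.
So XᵀX·[α, β]ᵀ = XᵀP: [[315, 37]; [37, 7]]·[α, β]ᵀ = [-388, -56]ᵀ.
Eliminating β: 7·(row 1) − 37·(row 2) gives 836·α = 7·(-388) − 37·(-56) = -644, so α = -161/209.
Then β = ((-56) − 37·(-161/209))/7 = -821/209.
Residuals: 403/209, -63/209, -320/209, -303/209, 67/209, 180/209, 36/209; SSR = 1908/209.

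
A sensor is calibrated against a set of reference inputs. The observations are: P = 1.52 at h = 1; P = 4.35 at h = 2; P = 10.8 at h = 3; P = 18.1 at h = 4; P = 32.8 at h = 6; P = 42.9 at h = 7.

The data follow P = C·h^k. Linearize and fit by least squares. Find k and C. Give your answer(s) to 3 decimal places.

Taking logs, ln P = k·ln h + ln C, so regress ln P on ln h.
Σln h = 6.9157, Σ(ln h)² = 10.6062, Σln P = 14.4136, Σln h·ln P = 21.2163.
Equations: 10.6062·k + 6.9157·ln C = 21.2163;  6.9157·k + 6·ln C = 14.4136.
Δ = 10.6062·6 − (6.9157)² = 15.8099; k = (21.2163·6 − 6.9157·14.4136)/15.8099 = 1.74681, ln C = (10.6062·14.4136 − 6.9157·21.2163)/15.8099 = 0.38886, so C = exp(0.38886) = 1.47530.

k = 1.747, C = 1.475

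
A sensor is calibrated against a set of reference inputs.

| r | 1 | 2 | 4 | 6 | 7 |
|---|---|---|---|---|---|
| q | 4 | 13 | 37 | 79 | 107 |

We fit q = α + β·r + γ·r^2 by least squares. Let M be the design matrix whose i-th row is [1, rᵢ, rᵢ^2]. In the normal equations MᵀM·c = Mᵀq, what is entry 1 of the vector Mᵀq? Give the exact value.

Entry 1 ↔ basis 1, so (Mᵀq)_{1} = Σᵢ qᵢ = (1)·(4) + (1)·(13) + (1)·(37) + (1)·(79) + (1)·(107) = 240.

240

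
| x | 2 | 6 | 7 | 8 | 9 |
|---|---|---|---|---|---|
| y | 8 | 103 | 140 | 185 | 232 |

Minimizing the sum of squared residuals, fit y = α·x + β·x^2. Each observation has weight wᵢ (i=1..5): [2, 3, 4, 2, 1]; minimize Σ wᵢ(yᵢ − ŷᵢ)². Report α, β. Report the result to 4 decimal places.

Compute the Gram sums: Σwᵢ·x·x = 521, Σwᵢ·x·x^2 = 3789, Σwᵢ·x^2·x^2 = 28277.
For MᵀWy: Σwᵢ·x·y = 10854, Σwᵢ·x^2·y = 81100.
Normal equations: [[521, 3789]; [3789, 28277]]·[α, β]ᵀ = [10854, 81100]ᵀ.
Eliminating β: 28277·(row 1) − 3789·(row 2) gives 375796·α = 28277·10854 − 3789·81100 = -369342, so α = -184671/187898.
Then β = (81100 − 3789·(-184671/187898))/28277 = 563647/187898.

α = -0.9828, β = 2.9997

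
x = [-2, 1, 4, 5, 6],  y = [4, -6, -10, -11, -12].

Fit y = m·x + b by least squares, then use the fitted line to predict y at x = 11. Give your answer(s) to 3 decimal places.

Forming AᵀA = [[82, 14]; [14, 5]] and Aᵀy = [-181, -35]ᵀ gives AᵀA·[m, b]ᵀ = Aᵀy.
Eliminating b: 5·(row 1) − 14·(row 2) gives 214·m = 5·(-181) − 14·(-35) = -415, so m = -415/214.
Then b = ((-35) − 14·(-415/214))/5 = -168/107.
At x = 11: ŷ = (-415/214)·(11) + (-168/107)·(1) = -4901/214.

ŷ = -22.902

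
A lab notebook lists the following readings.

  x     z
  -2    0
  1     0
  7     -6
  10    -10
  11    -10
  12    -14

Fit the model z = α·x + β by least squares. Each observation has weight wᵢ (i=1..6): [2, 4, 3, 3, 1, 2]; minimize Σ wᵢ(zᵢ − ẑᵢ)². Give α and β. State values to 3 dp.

α = -1.011, β = 0.061

AᵀWA·[α, β]ᵀ = AᵀWz reads: 868·α + 86·β = -872;  86·α + 15·β = -86.
(Σwᵢ·x·x = 868, Σwᵢ·x = 86, Σwᵢ·1 = 15, Σwᵢ·x·z = -872, Σwᵢ·z = -86.)
det = 868·15 − 86² = 5624.
α = ((-872)·15 − 86·(-86))/5624 = -1421/1406; β = (868·(-86) − 86·(-872))/5624 = 43/703.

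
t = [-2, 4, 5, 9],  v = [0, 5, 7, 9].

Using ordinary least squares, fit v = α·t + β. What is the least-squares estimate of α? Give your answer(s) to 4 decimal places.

α = 0.8387

Normal-equation sums: Σt·t = 126, Σt = 16, Σ1 = 4.
Right-hand side: Σt·v = 136, Σv = 21.
Δ = 126·4 − 16² = 248.
α = (136·4 − 16·21)/248 = 26/31; β = (126·21 − 16·136)/248 = 235/124.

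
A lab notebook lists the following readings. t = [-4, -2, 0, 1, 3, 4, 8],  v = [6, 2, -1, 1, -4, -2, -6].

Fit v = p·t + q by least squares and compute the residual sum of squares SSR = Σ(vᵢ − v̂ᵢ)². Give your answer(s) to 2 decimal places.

SSR = 12.43

With design matrix M, MᵀM = [[110, 10]; [10, 7]] and Mᵀv = [-95, -4]ᵀ.
Eliminating q: 7·(row 1) − 10·(row 2) gives 670·p = 7·(-95) − 10·(-4) = -625, so p = -125/134.
Then q = ((-4) − 10·(-125/134))/7 = 51/67.
Residuals: 101/67, -42/67, -118/67, 157/134, -263/134, 65/67, 47/67; SSR = 1665/134.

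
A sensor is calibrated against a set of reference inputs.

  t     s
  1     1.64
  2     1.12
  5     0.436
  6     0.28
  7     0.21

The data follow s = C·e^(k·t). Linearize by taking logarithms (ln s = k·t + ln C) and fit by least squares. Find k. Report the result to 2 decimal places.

k = -0.34

Let Y = ln s. Fitting Y = k·t + ln C by least squares:
Σt = 21.0000, Σ(t)² = 115.0000, Σln s = -3.0557, Σt·ln s = -21.9915.
Equations: 115.0000·k + 21.0000·ln C = -21.9915;  21.0000·k + 5·ln C = -3.0557.
Slope k = (n·Σt·ln s − Σt·Σln s)/(n·Σ(t)² − (Σt)²) = (5·-21.9915 − 21.0000·-3.0557)/134.0000 = -0.34170; ln C = (Σln s − k·Σt)/n = 0.82400.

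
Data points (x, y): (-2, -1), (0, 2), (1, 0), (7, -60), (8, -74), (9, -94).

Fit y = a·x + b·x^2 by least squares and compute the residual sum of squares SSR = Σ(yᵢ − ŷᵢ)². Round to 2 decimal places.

Sums needed: Σx·x = 199, Σx·x^2 = 1577, Σx^2·x^2 = 13075.
And Σx·y = -1856, Σx^2·y = -15294.
Δ = 199·13075 − 1577² = 114996.
a = ((-1856)·13075 − 1577·(-15294))/114996 = -74281/57498; b = (199·(-15294) − 1577·(-1856))/114996 = -58297/57498.
Residuals: 13564/28749, 2, 66289/28749, -5240/4107, 11734/9583, -2371/9583; SSR = 365906/28749.

SSR = 12.73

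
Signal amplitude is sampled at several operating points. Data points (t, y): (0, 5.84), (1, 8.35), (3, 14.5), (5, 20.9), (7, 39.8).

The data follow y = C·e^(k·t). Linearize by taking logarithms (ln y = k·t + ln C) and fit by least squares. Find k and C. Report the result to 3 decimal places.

k = 0.263, C = 6.147

Let Y = ln y. Fitting Y = k·t + ln C by least squares:
Over the data: Σt = 16.0000, Σ(t)² = 84.0000, Σln y = 13.2848, Σt·ln y = 51.1305.
Normal system: [[84.0000, 16.0000]; [16.0000, 5]]·[k, ln C]ᵀ = [51.1305, 13.2848]ᵀ.
Slope k = (n·Σt·ln y − Σt·Σln y)/(n·Σ(t)² − (Σt)²) = (5·51.1305 − 16.0000·13.2848)/164.0000 = 0.26278; ln C = (Σln y − k·Σt)/n = 1.81604, so C = exp(1.81604) = 6.14749.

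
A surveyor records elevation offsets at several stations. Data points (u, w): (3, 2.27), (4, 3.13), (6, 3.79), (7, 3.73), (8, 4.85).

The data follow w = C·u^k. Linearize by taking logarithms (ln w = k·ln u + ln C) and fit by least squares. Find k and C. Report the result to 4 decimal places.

Linearized form: ln w = k·ln u + ln C. From the 5 transformed points,
Σln u = 8.3020, Σ(ln u)² = 14.4498, Σln w = 6.1886, Σln u·ln w = 10.7147.
Equations: 14.4498·k + 8.3020·ln C = 10.7147;  8.3020·k + 5·ln C = 6.1886.
Δ = 14.4498·5 − (8.3020)² = 3.3255; k = (10.7147·5 − 8.3020·6.1886)/3.3255 = 0.66034, ln C = (14.4498·6.1886 − 8.3020·10.7147)/3.3255 = 0.14128, so C = exp(0.14128) = 1.15175.

k = 0.6603, C = 1.1517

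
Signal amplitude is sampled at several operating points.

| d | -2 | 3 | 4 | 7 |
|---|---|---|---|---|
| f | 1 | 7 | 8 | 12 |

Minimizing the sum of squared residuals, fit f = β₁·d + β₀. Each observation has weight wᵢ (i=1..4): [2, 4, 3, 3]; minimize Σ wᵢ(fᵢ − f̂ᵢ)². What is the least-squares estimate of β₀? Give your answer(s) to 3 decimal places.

With design matrix M, MᵀWM = [[239, 41]; [41, 12]] and MᵀWf = [428, 90]ᵀ.
det = 239·12 − 41² = 1187.
β₁ = (428·12 − 41·90)/1187 = 1446/1187; β₀ = (239·90 − 41·428)/1187 = 3962/1187.

β₀ = 3.338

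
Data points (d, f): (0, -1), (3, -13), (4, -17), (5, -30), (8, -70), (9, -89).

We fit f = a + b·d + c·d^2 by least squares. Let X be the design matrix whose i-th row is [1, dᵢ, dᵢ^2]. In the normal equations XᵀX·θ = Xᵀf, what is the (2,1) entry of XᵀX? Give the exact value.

29

Row 2 ↔ basis d, column 1 ↔ basis 1, so (XᵀX)_{2,1} = Σᵢ d = (0)·(1) + (3)·(1) + (4)·(1) + (5)·(1) + (8)·(1) + (9)·(1) = 29.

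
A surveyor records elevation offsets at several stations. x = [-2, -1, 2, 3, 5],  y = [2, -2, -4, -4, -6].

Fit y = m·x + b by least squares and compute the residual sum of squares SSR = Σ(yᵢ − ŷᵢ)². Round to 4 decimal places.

The normal equations are: 43·m + 7·b = -52;  7·m + 5·b = -14.
Eliminating b: 5·(row 1) − 7·(row 2) gives 166·m = 5·(-52) − 7·(-14) = -162, so m = -81/83.
Then b = ((-14) − 7·(-81/83))/5 = -119/83.
Residuals: 123/83, -128/83, -51/83, 30/83, 26/83; SSR = 430/83.

SSR = 5.1807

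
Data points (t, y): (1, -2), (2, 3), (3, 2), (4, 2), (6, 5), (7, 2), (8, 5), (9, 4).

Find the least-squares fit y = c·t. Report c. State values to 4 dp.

c = 0.5308

With design matrix X, XᵀX = [[260]] and Xᵀy = [138]ᵀ.
c = 138/260 = 0.530769.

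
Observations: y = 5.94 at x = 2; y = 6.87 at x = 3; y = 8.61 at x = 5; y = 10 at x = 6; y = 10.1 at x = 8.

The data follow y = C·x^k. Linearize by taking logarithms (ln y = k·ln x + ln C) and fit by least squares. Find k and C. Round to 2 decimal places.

With ln yᵢ as the transformed response and ln xᵢ as the regressor:
Σln x = 7.2724, Σ(ln x)² = 11.8122, Σln y = 10.4769, Σln x·ln y = 15.7517.
Equations: 11.8122·k + 7.2724·ln C = 15.7517;  7.2724·k + 5·ln C = 10.4769.
Solving (det = 6.1731): k = 0.41567, ln C = 1.49081, so C = exp(1.49081) = 4.44068.

k = 0.42, C = 4.44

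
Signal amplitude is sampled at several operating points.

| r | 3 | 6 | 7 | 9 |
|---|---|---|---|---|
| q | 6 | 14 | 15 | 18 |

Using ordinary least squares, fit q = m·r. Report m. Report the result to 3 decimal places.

m = 2.109

The normal system XᵀX·[m]ᵀ = Xᵀq is [[175]]·[m]ᵀ = [369]ᵀ.
Hence m = 369 / 175 ≈ 2.10857.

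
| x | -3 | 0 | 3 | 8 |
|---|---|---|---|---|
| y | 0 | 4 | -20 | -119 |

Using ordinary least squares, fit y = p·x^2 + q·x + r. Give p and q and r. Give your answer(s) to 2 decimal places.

p = -1.50, q = -3.31, r = 3.71

The normal equations are: 4258·p + 512·q + 82·r = -7796;  512·p + 82·q + 8·r = -1012;  82·p + 8·q + 4·r = -135.
(Σx^2·x^2 = 4258, Σx^2·x = 512, Σx^2 = 82, Σx·x = 82, Σx = 8, Σ1 = 4, Σx^2·y = -7796, Σx·y = -1012, Σy = -135.)
Solving the 3×3 system (Gaussian elimination) gives p = -8185/5442, q = -3004/907, r = 20173/5442.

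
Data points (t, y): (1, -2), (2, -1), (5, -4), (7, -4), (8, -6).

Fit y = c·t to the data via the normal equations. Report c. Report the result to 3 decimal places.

c = -0.699

Compute the Gram sums: Σt·t = 143.
And Σt·y = -100.
Normal equations: [[143]]·[c]ᵀ = [-100]ᵀ.
c = (-100)/143 = -0.699301.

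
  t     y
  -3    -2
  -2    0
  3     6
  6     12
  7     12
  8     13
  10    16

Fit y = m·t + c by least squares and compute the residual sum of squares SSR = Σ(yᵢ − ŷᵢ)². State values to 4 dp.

SSR = 2.4631

Compute the Gram sums: Σt·t = 271, Σt = 29, Σ1 = 7.
Right-hand side: Σt·y = 444, Σy = 57.
Normal equations: [[271, 29]; [29, 7]]·[m, c]ᵀ = [444, 57]ᵀ.
Δ = 271·7 − 29² = 1056.
m = (444·7 − 29·57)/1056 = 485/352; c = (271·57 − 29·444)/1056 = 857/352.
Residuals: -53/176, 113/352, -25/44, 457/352, -7/88, -161/352, -75/352; SSR = 867/352.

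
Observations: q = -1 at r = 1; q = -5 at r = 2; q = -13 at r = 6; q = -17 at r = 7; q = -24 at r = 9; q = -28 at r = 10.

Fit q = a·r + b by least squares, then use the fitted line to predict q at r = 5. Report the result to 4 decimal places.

q̂ = -12.2893

Entries of MᵀM: Σr·r = 271, Σr = 35, Σ1 = 6.
And Σr·q = -704, Σq = -88.
Δ = 271·6 − 35² = 401.
a = ((-704)·6 − 35·(-88))/401 = -1144/401; b = (271·(-88) − 35·(-704))/401 = 792/401.
At r = 5: q̂ = (-1144/401)·(5) + (792/401)·(1) = -4928/401.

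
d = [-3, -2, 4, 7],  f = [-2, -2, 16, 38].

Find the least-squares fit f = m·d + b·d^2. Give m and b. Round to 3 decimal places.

Normal-equation sums: Σd·d = 78, Σd·d^2 = 372, Σd^2·d^2 = 2754.
Moment sums: Σd·f = 340, Σd^2·f = 2092.
Δ = 78·2754 − 372² = 76428.
m = (340·2754 − 372·2092)/76428 = 1198/579; b = (78·2092 − 372·340)/76428 = 278/579.

m = 2.069, b = 0.480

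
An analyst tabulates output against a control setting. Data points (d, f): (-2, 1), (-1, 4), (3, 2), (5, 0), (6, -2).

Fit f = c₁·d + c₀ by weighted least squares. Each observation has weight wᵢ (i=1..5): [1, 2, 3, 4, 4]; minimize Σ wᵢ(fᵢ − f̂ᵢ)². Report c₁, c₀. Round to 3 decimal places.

c₁ = -0.611, c₀ = 2.640

Entries of XᵀWX: Σwᵢ·d·d = 277, Σwᵢ·d = 49, Σwᵢ·1 = 14.
Moment sums: Σwᵢ·d·f = -40, Σwᵢ·f = 7.
So XᵀWX·[c₁, c₀]ᵀ = XᵀWf: [[277, 49]; [49, 14]]·[c₁, c₀]ᵀ = [-40, 7]ᵀ.
det = 277·14 − 49² = 1477.
c₁ = ((-40)·14 − 49·7)/1477 = -129/211; c₀ = (277·7 − 49·(-40))/1477 = 557/211.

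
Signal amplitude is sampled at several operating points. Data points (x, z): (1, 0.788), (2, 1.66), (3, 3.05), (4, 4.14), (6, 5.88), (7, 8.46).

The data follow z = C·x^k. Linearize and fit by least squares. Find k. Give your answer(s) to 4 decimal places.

Taking logs, ln z = k·ln x + ln C, so regress ln z on ln x.
Over the data: Σln x = 6.9157, Σ(ln x)² = 10.6062, Σln z = 6.7113, Σln x·ln z = 10.8753.
Normal system: [[10.6062, 6.9157]; [6.9157, 6]]·[k, ln C]ᵀ = [10.8753, 6.7113]ᵀ.
Solving (det = 15.8099): k = 1.19156, ln C = -0.25486.

k = 1.1916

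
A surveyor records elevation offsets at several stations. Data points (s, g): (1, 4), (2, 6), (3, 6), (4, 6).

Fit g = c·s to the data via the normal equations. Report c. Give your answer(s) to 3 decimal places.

c = 1.933

Compute the Gram sums: Σs·s = 30.
Moment sums: Σs·g = 58.
So XᵀX·[c]ᵀ = Xᵀg: [[30]]·[c]ᵀ = [58]ᵀ.
c = 58/30 = 1.93333.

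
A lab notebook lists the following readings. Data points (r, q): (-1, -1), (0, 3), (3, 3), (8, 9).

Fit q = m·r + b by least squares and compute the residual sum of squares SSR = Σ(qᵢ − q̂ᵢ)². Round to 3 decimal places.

Forming AᵀA = [[74, 10]; [10, 4]] and Aᵀq = [82, 14]ᵀ gives AᵀA·[m, b]ᵀ = Aᵀq.
det = 74·4 − 10² = 196.
m = (82·4 − 10·14)/196 = 47/49; b = (74·14 − 10·82)/196 = 54/49.
Residuals: -8/7, 93/49, -48/49, 11/49; SSR = 290/49.

SSR = 5.918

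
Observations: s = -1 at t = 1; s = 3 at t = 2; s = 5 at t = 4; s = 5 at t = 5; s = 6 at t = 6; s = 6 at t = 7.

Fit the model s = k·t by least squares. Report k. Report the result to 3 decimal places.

k = 0.977

Entries of XᵀX: Σt·t = 131.
And Σt·s = 128.
Normal equations: [[131]]·[k]ᵀ = [128]ᵀ.
k = 128/131 = 0.977099.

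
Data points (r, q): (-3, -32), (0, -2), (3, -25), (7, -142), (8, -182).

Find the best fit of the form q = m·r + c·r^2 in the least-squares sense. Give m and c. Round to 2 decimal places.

m = 1.22, c = -3.03

AᵀA·[m, c]ᵀ = Aᵀq reads: 131·m + 855·c = -2429;  855·m + 6659·c = -19119.
Eliminating c: 6659·(row 1) − 855·(row 2) gives 141304·m = 6659·(-2429) − 855·(-19119) = 172034, so m = 86017/70652.
Then c = ((-19119) − 855·(86017/70652))/6659 = -213897/70652.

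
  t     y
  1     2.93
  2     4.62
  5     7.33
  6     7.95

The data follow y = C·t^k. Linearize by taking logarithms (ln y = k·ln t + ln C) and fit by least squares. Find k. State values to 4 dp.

Taking logs, ln y = k·ln t + ln C, so regress ln y on ln t.
Over the data: Σln t = 4.0943, Σ(ln t)² = 6.2811, Σln y = 6.6705, Σln t·ln y = 7.9814.
Normal system: [[6.2811, 4.0943]; [4.0943, 4]]·[k, ln C]ᵀ = [7.9814, 6.6705]ᵀ.
Slope k = (n·Σln t·ln y − Σln t·Σln y)/(n·Σ(ln t)² − (Σln t)²) = (4·7.9814 − 4.0943·6.6705)/8.3609 = 0.55185; ln C = (Σln y − k·Σln t)/n = 1.10277.

k = 0.5519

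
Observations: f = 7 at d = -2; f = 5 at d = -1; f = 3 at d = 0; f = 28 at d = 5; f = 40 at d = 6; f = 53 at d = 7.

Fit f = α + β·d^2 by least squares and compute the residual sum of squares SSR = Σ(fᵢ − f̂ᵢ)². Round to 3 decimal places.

Setting ∂/∂α … = 0 gives: 6·α + 115·β = 136;  115·α + 4339·β = 4770.
(Σ1 = 6, Σd^2 = 115, Σd^2·d^2 = 4339, Σf = 136, Σd^2·f = 4770.)
Δ = 6·4339 − 115² = 12809.
α = (136·4339 − 115·4770)/12809 = 41554/12809; β = (6·4770 − 115·136)/12809 = 12980/12809.
Residuals: -3811/12809, 9511/12809, -3127/12809, -7402/12809, 3526/12809, 1303/12809; SSR = 14340/12809.

SSR = 1.120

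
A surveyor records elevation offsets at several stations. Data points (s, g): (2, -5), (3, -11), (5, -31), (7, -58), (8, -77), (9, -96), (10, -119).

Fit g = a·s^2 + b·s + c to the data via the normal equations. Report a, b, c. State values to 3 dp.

a = -1.155, b = -0.359, c = 0.298

Normal-equation sums: Σs^2·s^2 = 23780, Σs^2·s = 2744, Σs^2 = 332, Σs·s = 332, Σs = 44, Σ1 = 7.
Right-hand side: Σs^2·g = -28340, Σs·g = -3274, Σg = -397.
Solving the 3×3 system (Gaussian elimination) gives a = -523/453, b = -325/906, c = 45/151.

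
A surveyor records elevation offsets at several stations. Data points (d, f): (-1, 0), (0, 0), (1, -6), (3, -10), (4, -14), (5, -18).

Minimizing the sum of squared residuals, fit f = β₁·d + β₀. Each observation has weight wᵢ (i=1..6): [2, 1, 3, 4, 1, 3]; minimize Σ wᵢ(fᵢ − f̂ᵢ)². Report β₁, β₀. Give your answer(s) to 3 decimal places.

From the data, Σwᵢ·d·d = 132, Σwᵢ·d = 32, Σwᵢ·1 = 14.
And Σwᵢ·d·f = -464, Σwᵢ·f = -126.
Eliminating β₀: 14·(row 1) − 32·(row 2) gives 824·β₁ = 14·(-464) − 32·(-126) = -2464, so β₁ = -308/103.
Then β₀ = ((-126) − 32·(-308/103))/14 = -223/103.

β₁ = -2.990, β₀ = -2.165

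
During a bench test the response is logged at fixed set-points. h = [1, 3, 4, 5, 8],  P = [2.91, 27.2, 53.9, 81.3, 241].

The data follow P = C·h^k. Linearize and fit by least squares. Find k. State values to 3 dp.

k = 2.114

Taking logs, ln P = k·ln h + ln C, so regress ln P on ln h.
AᵀA = [[10.0431, 6.1738]; [6.1738, 5]], rhs = [27.6401, 18.2414]ᵀ  (here Σln h = 6.1738, Σ(ln h)² = 10.0431, Σln P = 18.2414, Σln h·ln P = 27.6401).
Slope k = (n·Σln h·ln P − Σln h·Σln P)/(n·Σ(ln h)² − (Σln h)²) = (5·27.6401 − 6.1738·18.2414)/12.1000 = 2.11421; ln C = (Σln P − k·Σln h)/n = 1.03775.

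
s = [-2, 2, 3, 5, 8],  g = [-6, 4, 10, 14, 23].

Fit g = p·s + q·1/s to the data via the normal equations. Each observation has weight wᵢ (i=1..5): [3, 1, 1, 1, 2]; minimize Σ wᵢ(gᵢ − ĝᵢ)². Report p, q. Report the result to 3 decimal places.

AᵀWA·[p, q]ᵀ = AᵀWg reads: 178·p + 8·q = 512;  8·p + (8513/7200)·q = 1373/60.
(Σwᵢ·s·s = 178, Σwᵢ·s·1/s = 8, Σwᵢ·1/s·1/s = 8513/7200, Σwᵢ·s·g = 512, Σwᵢ·1/s·g = 1373/60.)
det = 178·(8513/7200) − 8² = 527257/3600.
p = (512·(8513/7200) − 8·(1373/60))/(527257/3600) = 1520288/527257; q = (178·(1373/60) − 8·512)/(527257/3600) = -81960/527257.

p = 2.883, q = -0.155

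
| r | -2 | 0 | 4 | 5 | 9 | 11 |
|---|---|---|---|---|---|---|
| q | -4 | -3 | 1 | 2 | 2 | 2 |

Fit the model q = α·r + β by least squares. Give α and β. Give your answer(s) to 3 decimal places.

Forming AᵀA = [[247, 27]; [27, 6]] and Aᵀq = [62, 0]ᵀ gives AᵀA·[α, β]ᵀ = Aᵀq.
Eliminating β: 6·(row 1) − 27·(row 2) gives 753·α = 6·62 − 27·0 = 372, so α = 124/251.
Then β = (0 − 27·(124/251))/6 = -558/251.

α = 0.494, β = -2.223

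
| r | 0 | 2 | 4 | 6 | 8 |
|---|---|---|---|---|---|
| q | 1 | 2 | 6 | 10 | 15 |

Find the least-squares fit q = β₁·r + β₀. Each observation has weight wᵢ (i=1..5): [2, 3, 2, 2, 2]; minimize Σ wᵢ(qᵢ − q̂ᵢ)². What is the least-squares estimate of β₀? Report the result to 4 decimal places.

The normal system MᵀWM·[β₁, β₀]ᵀ = MᵀWq is [[244, 42]; [42, 11]]·[β₁, β₀]ᵀ = [420, 70]ᵀ.
Determinant 244·11 − 42² = 920.
β₁ = (420·11 − 42·70)/920 = 42/23; β₀ = (244·70 − 42·420)/920 = -14/23.

β₀ = -0.6087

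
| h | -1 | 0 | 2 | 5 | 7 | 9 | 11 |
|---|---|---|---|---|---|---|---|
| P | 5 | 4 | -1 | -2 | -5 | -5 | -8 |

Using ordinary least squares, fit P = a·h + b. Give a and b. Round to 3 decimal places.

Normal-equation sums: Σh·h = 281, Σh = 33, Σ1 = 7.
And Σh·P = -185, ΣP = -12.
AᵀA·[a, b]ᵀ = AᵀP becomes [[281, 33]; [33, 7]]·[a, b]ᵀ = [-185, -12]ᵀ.
Δ = 281·7 − 33² = 878.
a = ((-185)·7 − 33·(-12))/878 = -899/878; b = (281·(-12) − 33·(-185))/878 = 2733/878.

a = -1.024, b = 3.113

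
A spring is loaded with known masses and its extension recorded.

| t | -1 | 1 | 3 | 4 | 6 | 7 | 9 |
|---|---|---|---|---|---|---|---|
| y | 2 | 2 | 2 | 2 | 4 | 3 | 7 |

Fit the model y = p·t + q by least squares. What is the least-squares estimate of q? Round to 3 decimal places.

Compute the Gram sums: Σt·t = 193, Σt = 29, Σ1 = 7.
For Aᵀy: Σt·y = 122, Σy = 22.
Eliminating q: 7·(row 1) − 29·(row 2) gives 510·p = 7·122 − 29·22 = 216, so p = 36/85.
Then q = (22 − 29·(36/85))/7 = 118/85.

q = 1.388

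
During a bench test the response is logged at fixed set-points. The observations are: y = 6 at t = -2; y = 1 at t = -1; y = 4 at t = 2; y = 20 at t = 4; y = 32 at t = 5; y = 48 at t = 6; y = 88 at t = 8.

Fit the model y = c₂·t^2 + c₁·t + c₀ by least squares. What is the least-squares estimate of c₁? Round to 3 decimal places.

c₁ = -0.621

Forming AᵀA = [[6306, 916, 150]; [916, 150, 22]; [150, 22, 7]] and Aᵀy = [8521, 1227, 199]ᵀ gives AᵀA·[c₂, c₁, c₀]ᵀ = Aᵀy.
Row-reducing yields c₂ = 268605/183202, c₁ = -113843/183202, c₀ = -94929/91601.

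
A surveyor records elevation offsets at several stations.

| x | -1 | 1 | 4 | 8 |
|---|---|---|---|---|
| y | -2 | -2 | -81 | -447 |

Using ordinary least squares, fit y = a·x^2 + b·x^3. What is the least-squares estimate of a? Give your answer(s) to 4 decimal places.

a = -3.1074

Forming MᵀM = [[4354, 33792]; [33792, 266242]] and Mᵀy = [-29908, -234048]ᵀ gives MᵀM·[a, b]ᵀ = Mᵀy.
Δ = 4354·266242 − 33792² = 17318404.
a = ((-29908)·266242 − 33792·(-234048))/17318404 = -13453930/4329601; b = (4354·(-234048) − 33792·(-29908))/17318404 = -2098464/4329601.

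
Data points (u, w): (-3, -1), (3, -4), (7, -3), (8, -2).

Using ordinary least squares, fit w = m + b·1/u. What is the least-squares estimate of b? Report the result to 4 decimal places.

b = -4.1983

Sums needed: Σ1 = 4, Σ1/u = 15/56, Σ1/u·1/u = 7289/28224.
And Σw = -10, Σ1/u·w = -47/28.
Δ = 4·(7289/28224) − (15/56)² = 27131/28224.
m = ((-10)·(7289/28224) − (15/56)·(-47/28))/(27131/28224) = -60200/27131; b = (4·(-47/28) − (15/56)·(-10))/(27131/28224) = -113904/27131.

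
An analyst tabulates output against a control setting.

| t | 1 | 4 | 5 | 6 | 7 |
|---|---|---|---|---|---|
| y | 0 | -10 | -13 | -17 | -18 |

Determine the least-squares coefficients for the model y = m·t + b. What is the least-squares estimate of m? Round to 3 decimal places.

Sums needed: Σt·t = 127, Σt = 23, Σ1 = 5.
Right-hand side: Σt·y = -333, Σy = -58.
MᵀM·[m, b]ᵀ = Mᵀy becomes [[127, 23]; [23, 5]]·[m, b]ᵀ = [-333, -58]ᵀ.
Eliminating b: 5·(row 1) − 23·(row 2) gives 106·m = 5·(-333) − 23·(-58) = -331, so m = -331/106.
Then b = ((-58) − 23·(-331/106))/5 = 293/106.

m = -3.123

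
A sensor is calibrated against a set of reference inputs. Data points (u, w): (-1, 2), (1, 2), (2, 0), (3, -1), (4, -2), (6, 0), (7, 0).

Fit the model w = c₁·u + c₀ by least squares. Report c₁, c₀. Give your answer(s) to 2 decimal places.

Compute the Gram sums: Σu·u = 116, Σu = 22, Σ1 = 7.
For Xᵀw: Σu·w = -11, Σw = 1.
Normal equations: [[116, 22]; [22, 7]]·[c₁, c₀]ᵀ = [-11, 1]ᵀ.
Determinant 116·7 − 22² = 328.
c₁ = ((-11)·7 − 22·1)/328 = -99/328; c₀ = (116·1 − 22·(-11))/328 = 179/164.

c₁ = -0.30, c₀ = 1.09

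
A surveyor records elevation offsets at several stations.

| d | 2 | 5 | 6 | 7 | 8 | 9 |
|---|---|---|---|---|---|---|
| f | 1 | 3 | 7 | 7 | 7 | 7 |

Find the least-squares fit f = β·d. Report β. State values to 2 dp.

From the data, Σd·d = 259.
For Aᵀf: Σd·f = 227.
β = 227/259 = 0.876448.

β = 0.88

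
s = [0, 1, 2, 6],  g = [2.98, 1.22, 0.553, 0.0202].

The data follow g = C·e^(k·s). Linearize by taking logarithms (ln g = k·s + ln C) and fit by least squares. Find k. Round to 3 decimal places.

k = -0.828

Linearized form: ln g = k·s + ln C. From the 4 transformed points,
Over the data: Σs = 9.0000, Σ(s)² = 41.0000, Σln g = -3.2037, Σs·ln g = -24.3984.
Normal system: [[41.0000, 9.0000]; [9.0000, 4]]·[k, ln C]ᵀ = [-24.3984, -3.2037]ᵀ.
Δ = 41.0000·4 − (9.0000)² = 83.0000; k = (-24.3984·4 − 9.0000·-3.2037)/83.0000 = -0.82844, ln C = (41.0000·-3.2037 − 9.0000·-24.3984)/83.0000 = 1.06306.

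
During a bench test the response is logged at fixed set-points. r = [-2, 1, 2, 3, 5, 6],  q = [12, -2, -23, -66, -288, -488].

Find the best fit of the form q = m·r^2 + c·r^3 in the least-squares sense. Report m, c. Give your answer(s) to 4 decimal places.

The normal equations are: 2035·m + 11145·c = -25408;  11145·m + 63139·c = -143472.
(Σr^2·r^2 = 2035, Σr^2·r^3 = 11145, Σr^3·r^3 = 63139, Σr^2·q = -25408, Σr^3·q = -143472.)
Δ = 2035·63139 − 11145² = 4276840.
m = ((-25408)·63139 − 11145·(-143472))/4276840 = -655034/534605; c = (2035·(-143472) − 11145·(-25408))/4276840 = -219834/106921.

m = -1.2253, c = -2.0560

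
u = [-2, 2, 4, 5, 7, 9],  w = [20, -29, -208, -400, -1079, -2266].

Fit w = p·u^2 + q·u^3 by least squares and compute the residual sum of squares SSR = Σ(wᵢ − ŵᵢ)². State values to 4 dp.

SSR = 2.3815

Sums needed: Σu^2·u^2 = 9875, Σu^2·u^3 = 80005, Σu^3·u^3 = 668939.
And Σu^2·w = -249781, Σu^3·w = -2085715.
Δ = 9875·668939 − 80005² = 204972600.
p = ((-249781)·668939 − 80005·(-2085715))/204972600 = -27577973/25621575; q = (9875·(-2085715) − 80005·(-249781))/204972600 = -15317668/5124315.
Residuals: 10036672/25621575, -6669021/8540525, 13613728/25621575, 191491/341621, -3508304/3660225, 2742241/8540525; SSR = 61018637/25621575.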